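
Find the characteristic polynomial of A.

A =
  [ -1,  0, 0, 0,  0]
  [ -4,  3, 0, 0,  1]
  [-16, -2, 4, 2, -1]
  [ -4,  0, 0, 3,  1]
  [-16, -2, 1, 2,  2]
x^5 - 11*x^4 + 42*x^3 - 54*x^2 - 27*x + 81

Expanding det(x·I − A) (e.g. by cofactor expansion or by noting that A is similar to its Jordan form J, which has the same characteristic polynomial as A) gives
  χ_A(x) = x^5 - 11*x^4 + 42*x^3 - 54*x^2 - 27*x + 81
which factors as (x - 3)^4*(x + 1). The eigenvalues (with algebraic multiplicities) are λ = -1 with multiplicity 1, λ = 3 with multiplicity 4.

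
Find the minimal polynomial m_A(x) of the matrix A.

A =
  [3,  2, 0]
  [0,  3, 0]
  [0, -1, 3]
x^2 - 6*x + 9

The characteristic polynomial is χ_A(x) = (x - 3)^3, so the eigenvalues are known. The minimal polynomial is
  m_A(x) = Π_λ (x − λ)^{k_λ}
where k_λ is the size of the *largest* Jordan block for λ (equivalently, the smallest k with (A − λI)^k v = 0 for every generalised eigenvector v of λ).

  λ = 3: largest Jordan block has size 2, contributing (x − 3)^2

So m_A(x) = (x - 3)^2 = x^2 - 6*x + 9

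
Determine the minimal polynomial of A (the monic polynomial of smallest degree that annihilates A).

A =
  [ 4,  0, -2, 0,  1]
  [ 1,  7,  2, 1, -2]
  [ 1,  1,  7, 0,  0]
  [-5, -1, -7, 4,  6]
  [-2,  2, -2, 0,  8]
x^3 - 18*x^2 + 108*x - 216

The characteristic polynomial is χ_A(x) = (x - 6)^5, so the eigenvalues are known. The minimal polynomial is
  m_A(x) = Π_λ (x − λ)^{k_λ}
where k_λ is the size of the *largest* Jordan block for λ (equivalently, the smallest k with (A − λI)^k v = 0 for every generalised eigenvector v of λ).

  λ = 6: largest Jordan block has size 3, contributing (x − 6)^3

So m_A(x) = (x - 6)^3 = x^3 - 18*x^2 + 108*x - 216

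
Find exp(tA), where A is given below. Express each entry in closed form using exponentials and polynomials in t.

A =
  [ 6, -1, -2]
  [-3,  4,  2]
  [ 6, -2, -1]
e^{tA} =
  [3*t*exp(3*t) + exp(3*t), -t*exp(3*t), -2*t*exp(3*t)]
  [-3*t*exp(3*t), t*exp(3*t) + exp(3*t), 2*t*exp(3*t)]
  [6*t*exp(3*t), -2*t*exp(3*t), -4*t*exp(3*t) + exp(3*t)]

Strategy: write A = P · J · P⁻¹ where J is a Jordan canonical form, so e^{tA} = P · e^{tJ} · P⁻¹, and e^{tJ} can be computed block-by-block.

A has Jordan form
J =
  [3, 1, 0]
  [0, 3, 0]
  [0, 0, 3]
(up to reordering of blocks).

Per-block formulas:
  For a 1×1 block at λ = 3: exp(t · [3]) = [e^(3t)].
  For a 2×2 Jordan block J_2(3): exp(t · J_2(3)) = e^(3t)·(I + t·N), where N is the 2×2 nilpotent shift.

After assembling e^{tJ} and conjugating by P, we get:

e^{tA} =
  [3*t*exp(3*t) + exp(3*t), -t*exp(3*t), -2*t*exp(3*t)]
  [-3*t*exp(3*t), t*exp(3*t) + exp(3*t), 2*t*exp(3*t)]
  [6*t*exp(3*t), -2*t*exp(3*t), -4*t*exp(3*t) + exp(3*t)]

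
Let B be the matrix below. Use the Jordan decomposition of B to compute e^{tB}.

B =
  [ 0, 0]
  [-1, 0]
e^{tB} =
  [1, 0]
  [-t, 1]

Strategy: write B = P · J · P⁻¹ where J is a Jordan canonical form, so e^{tB} = P · e^{tJ} · P⁻¹, and e^{tJ} can be computed block-by-block.

B has Jordan form
J =
  [0, 1]
  [0, 0]
(up to reordering of blocks).

Per-block formulas:
  For a 2×2 Jordan block J_2(0): exp(t · J_2(0)) = e^(0t)·(I + t·N), where N is the 2×2 nilpotent shift.

After assembling e^{tJ} and conjugating by P, we get:

e^{tB} =
  [1, 0]
  [-t, 1]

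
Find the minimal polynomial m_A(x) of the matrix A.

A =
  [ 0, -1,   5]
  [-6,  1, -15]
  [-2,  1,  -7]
x^2 + 4*x + 4

The characteristic polynomial is χ_A(x) = (x + 2)^3, so the eigenvalues are known. The minimal polynomial is
  m_A(x) = Π_λ (x − λ)^{k_λ}
where k_λ is the size of the *largest* Jordan block for λ (equivalently, the smallest k with (A − λI)^k v = 0 for every generalised eigenvector v of λ).

  λ = -2: largest Jordan block has size 2, contributing (x + 2)^2

So m_A(x) = (x + 2)^2 = x^2 + 4*x + 4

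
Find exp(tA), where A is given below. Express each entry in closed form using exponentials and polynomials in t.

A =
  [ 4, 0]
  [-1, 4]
e^{tA} =
  [exp(4*t), 0]
  [-t*exp(4*t), exp(4*t)]

Strategy: write A = P · J · P⁻¹ where J is a Jordan canonical form, so e^{tA} = P · e^{tJ} · P⁻¹, and e^{tJ} can be computed block-by-block.

A has Jordan form
J =
  [4, 1]
  [0, 4]
(up to reordering of blocks).

Per-block formulas:
  For a 2×2 Jordan block J_2(4): exp(t · J_2(4)) = e^(4t)·(I + t·N), where N is the 2×2 nilpotent shift.

After assembling e^{tJ} and conjugating by P, we get:

e^{tA} =
  [exp(4*t), 0]
  [-t*exp(4*t), exp(4*t)]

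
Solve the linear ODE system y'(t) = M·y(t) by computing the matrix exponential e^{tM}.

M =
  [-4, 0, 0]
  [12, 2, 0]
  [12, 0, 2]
e^{tM} =
  [exp(-4*t), 0, 0]
  [2*exp(2*t) - 2*exp(-4*t), exp(2*t), 0]
  [2*exp(2*t) - 2*exp(-4*t), 0, exp(2*t)]

Strategy: write M = P · J · P⁻¹ where J is a Jordan canonical form, so e^{tM} = P · e^{tJ} · P⁻¹, and e^{tJ} can be computed block-by-block.

M has Jordan form
J =
  [-4, 0, 0]
  [ 0, 2, 0]
  [ 0, 0, 2]
(up to reordering of blocks).

Per-block formulas:
  For a 1×1 block at λ = -4: exp(t · [-4]) = [e^(-4t)].
  For a 1×1 block at λ = 2: exp(t · [2]) = [e^(2t)].

After assembling e^{tJ} and conjugating by P, we get:

e^{tM} =
  [exp(-4*t), 0, 0]
  [2*exp(2*t) - 2*exp(-4*t), exp(2*t), 0]
  [2*exp(2*t) - 2*exp(-4*t), 0, exp(2*t)]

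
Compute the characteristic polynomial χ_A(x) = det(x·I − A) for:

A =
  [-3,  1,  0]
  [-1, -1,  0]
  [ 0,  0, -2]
x^3 + 6*x^2 + 12*x + 8

Expanding det(x·I − A) (e.g. by cofactor expansion or by noting that A is similar to its Jordan form J, which has the same characteristic polynomial as A) gives
  χ_A(x) = x^3 + 6*x^2 + 12*x + 8
which factors as (x + 2)^3. The eigenvalues (with algebraic multiplicities) are λ = -2 with multiplicity 3.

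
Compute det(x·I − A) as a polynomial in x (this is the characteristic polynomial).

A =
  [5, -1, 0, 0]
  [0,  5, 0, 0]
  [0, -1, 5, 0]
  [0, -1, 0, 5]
x^4 - 20*x^3 + 150*x^2 - 500*x + 625

Expanding det(x·I − A) (e.g. by cofactor expansion or by noting that A is similar to its Jordan form J, which has the same characteristic polynomial as A) gives
  χ_A(x) = x^4 - 20*x^3 + 150*x^2 - 500*x + 625
which factors as (x - 5)^4. The eigenvalues (with algebraic multiplicities) are λ = 5 with multiplicity 4.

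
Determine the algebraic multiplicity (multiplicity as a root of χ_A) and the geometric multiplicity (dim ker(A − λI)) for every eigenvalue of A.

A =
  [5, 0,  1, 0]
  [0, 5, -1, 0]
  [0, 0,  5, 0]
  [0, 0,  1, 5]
λ = 5: alg = 4, geom = 3

Step 1 — factor the characteristic polynomial to read off the algebraic multiplicities:
  χ_A(x) = (x - 5)^4

Step 2 — compute geometric multiplicities via the rank-nullity identity g(λ) = n − rank(A − λI):
  rank(A − (5)·I) = 1, so dim ker(A − (5)·I) = n − 1 = 3

Summary:
  λ = 5: algebraic multiplicity = 4, geometric multiplicity = 3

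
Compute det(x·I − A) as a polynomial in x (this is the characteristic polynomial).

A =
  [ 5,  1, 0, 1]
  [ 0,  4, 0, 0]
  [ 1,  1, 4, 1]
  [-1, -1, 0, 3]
x^4 - 16*x^3 + 96*x^2 - 256*x + 256

Expanding det(x·I − A) (e.g. by cofactor expansion or by noting that A is similar to its Jordan form J, which has the same characteristic polynomial as A) gives
  χ_A(x) = x^4 - 16*x^3 + 96*x^2 - 256*x + 256
which factors as (x - 4)^4. The eigenvalues (with algebraic multiplicities) are λ = 4 with multiplicity 4.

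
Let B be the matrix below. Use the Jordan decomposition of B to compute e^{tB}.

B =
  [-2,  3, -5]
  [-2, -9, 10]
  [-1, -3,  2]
e^{tB} =
  [t*exp(-3*t) + exp(-3*t), 3*t*exp(-3*t), -5*t*exp(-3*t)]
  [-2*t*exp(-3*t), -6*t*exp(-3*t) + exp(-3*t), 10*t*exp(-3*t)]
  [-t*exp(-3*t), -3*t*exp(-3*t), 5*t*exp(-3*t) + exp(-3*t)]

Strategy: write B = P · J · P⁻¹ where J is a Jordan canonical form, so e^{tB} = P · e^{tJ} · P⁻¹, and e^{tJ} can be computed block-by-block.

B has Jordan form
J =
  [-3,  1,  0]
  [ 0, -3,  0]
  [ 0,  0, -3]
(up to reordering of blocks).

Per-block formulas:
  For a 1×1 block at λ = -3: exp(t · [-3]) = [e^(-3t)].
  For a 2×2 Jordan block J_2(-3): exp(t · J_2(-3)) = e^(-3t)·(I + t·N), where N is the 2×2 nilpotent shift.

After assembling e^{tJ} and conjugating by P, we get:

e^{tB} =
  [t*exp(-3*t) + exp(-3*t), 3*t*exp(-3*t), -5*t*exp(-3*t)]
  [-2*t*exp(-3*t), -6*t*exp(-3*t) + exp(-3*t), 10*t*exp(-3*t)]
  [-t*exp(-3*t), -3*t*exp(-3*t), 5*t*exp(-3*t) + exp(-3*t)]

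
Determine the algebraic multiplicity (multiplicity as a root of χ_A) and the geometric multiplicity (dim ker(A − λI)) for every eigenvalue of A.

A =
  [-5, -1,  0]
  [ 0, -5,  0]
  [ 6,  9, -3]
λ = -5: alg = 2, geom = 1; λ = -3: alg = 1, geom = 1

Step 1 — factor the characteristic polynomial to read off the algebraic multiplicities:
  χ_A(x) = (x + 3)*(x + 5)^2

Step 2 — compute geometric multiplicities via the rank-nullity identity g(λ) = n − rank(A − λI):
  rank(A − (-5)·I) = 2, so dim ker(A − (-5)·I) = n − 2 = 1
  rank(A − (-3)·I) = 2, so dim ker(A − (-3)·I) = n − 2 = 1

Summary:
  λ = -5: algebraic multiplicity = 2, geometric multiplicity = 1
  λ = -3: algebraic multiplicity = 1, geometric multiplicity = 1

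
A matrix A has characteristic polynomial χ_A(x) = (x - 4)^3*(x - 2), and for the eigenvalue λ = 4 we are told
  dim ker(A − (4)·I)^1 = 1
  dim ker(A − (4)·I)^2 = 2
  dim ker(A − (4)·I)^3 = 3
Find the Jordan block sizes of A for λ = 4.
Block sizes for λ = 4: [3]

From the dimensions of kernels of powers, the number of Jordan blocks of size at least j is d_j − d_{j−1} where d_j = dim ker(N^j) (with d_0 = 0). Computing the differences gives [1, 1, 1].
The number of blocks of size exactly k is (#blocks of size ≥ k) − (#blocks of size ≥ k + 1), so the partition is: 1 block(s) of size 3.
In nonincreasing order the block sizes are [3].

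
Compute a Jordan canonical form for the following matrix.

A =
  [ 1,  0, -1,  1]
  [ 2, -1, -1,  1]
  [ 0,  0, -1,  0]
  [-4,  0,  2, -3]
J_2(-1) ⊕ J_1(-1) ⊕ J_1(-1)

The characteristic polynomial is
  det(x·I − A) = x^4 + 4*x^3 + 6*x^2 + 4*x + 1 = (x + 1)^4

Eigenvalues and multiplicities (the geometric multiplicity of λ is n − rank(A − λI), which equals the number of Jordan blocks for λ):
  λ = -1: algebraic multiplicity = 4, geometric multiplicity = 3

Determining the block sizes for each eigenvalue:
  λ = -1: 3 blocks summing to 4 forces exactly one block of size 2 and the rest size 1 → block sizes [2, 1, 1]

Assembling the blocks gives a Jordan form
J =
  [-1,  1,  0,  0]
  [ 0, -1,  0,  0]
  [ 0,  0, -1,  0]
  [ 0,  0,  0, -1]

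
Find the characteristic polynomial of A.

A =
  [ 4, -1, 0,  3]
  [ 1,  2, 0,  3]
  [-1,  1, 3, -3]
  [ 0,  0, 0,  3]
x^4 - 12*x^3 + 54*x^2 - 108*x + 81

Expanding det(x·I − A) (e.g. by cofactor expansion or by noting that A is similar to its Jordan form J, which has the same characteristic polynomial as A) gives
  χ_A(x) = x^4 - 12*x^3 + 54*x^2 - 108*x + 81
which factors as (x - 3)^4. The eigenvalues (with algebraic multiplicities) are λ = 3 with multiplicity 4.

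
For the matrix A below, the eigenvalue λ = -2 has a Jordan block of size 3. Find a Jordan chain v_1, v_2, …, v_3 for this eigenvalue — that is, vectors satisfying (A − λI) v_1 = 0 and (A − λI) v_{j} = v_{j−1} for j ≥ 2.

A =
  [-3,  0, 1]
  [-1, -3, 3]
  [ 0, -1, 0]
A Jordan chain for λ = -2 of length 3:
v_1 = (1, 2, 1)ᵀ
v_2 = (-1, -1, 0)ᵀ
v_3 = (1, 0, 0)ᵀ

Let N = A − (-2)·I. We want v_3 with N^3 v_3 = 0 but N^2 v_3 ≠ 0; then v_{j-1} := N · v_j for j = 3, …, 2.

Pick v_3 = (1, 0, 0)ᵀ.
Then v_2 = N · v_3 = (-1, -1, 0)ᵀ.
Then v_1 = N · v_2 = (1, 2, 1)ᵀ.

Sanity check: (A − (-2)·I) v_1 = (0, 0, 0)ᵀ = 0. ✓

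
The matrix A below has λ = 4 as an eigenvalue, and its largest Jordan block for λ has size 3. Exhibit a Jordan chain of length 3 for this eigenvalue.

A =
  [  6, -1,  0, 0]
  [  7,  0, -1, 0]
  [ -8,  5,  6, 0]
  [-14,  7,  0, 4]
A Jordan chain for λ = 4 of length 3:
v_1 = (-3, -6, 3, 21)ᵀ
v_2 = (2, 7, -8, -14)ᵀ
v_3 = (1, 0, 0, 0)ᵀ

Let N = A − (4)·I. We want v_3 with N^3 v_3 = 0 but N^2 v_3 ≠ 0; then v_{j-1} := N · v_j for j = 3, …, 2.

Pick v_3 = (1, 0, 0, 0)ᵀ.
Then v_2 = N · v_3 = (2, 7, -8, -14)ᵀ.
Then v_1 = N · v_2 = (-3, -6, 3, 21)ᵀ.

Sanity check: (A − (4)·I) v_1 = (0, 0, 0, 0)ᵀ = 0. ✓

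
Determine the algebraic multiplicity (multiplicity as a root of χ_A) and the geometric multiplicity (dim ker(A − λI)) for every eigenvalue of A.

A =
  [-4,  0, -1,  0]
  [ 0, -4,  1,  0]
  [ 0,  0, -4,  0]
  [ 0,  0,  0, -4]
λ = -4: alg = 4, geom = 3

Step 1 — factor the characteristic polynomial to read off the algebraic multiplicities:
  χ_A(x) = (x + 4)^4

Step 2 — compute geometric multiplicities via the rank-nullity identity g(λ) = n − rank(A − λI):
  rank(A − (-4)·I) = 1, so dim ker(A − (-4)·I) = n − 1 = 3

Summary:
  λ = -4: algebraic multiplicity = 4, geometric multiplicity = 3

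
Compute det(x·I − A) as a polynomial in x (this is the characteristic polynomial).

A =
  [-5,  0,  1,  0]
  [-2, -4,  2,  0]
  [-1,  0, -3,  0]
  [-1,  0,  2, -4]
x^4 + 16*x^3 + 96*x^2 + 256*x + 256

Expanding det(x·I − A) (e.g. by cofactor expansion or by noting that A is similar to its Jordan form J, which has the same characteristic polynomial as A) gives
  χ_A(x) = x^4 + 16*x^3 + 96*x^2 + 256*x + 256
which factors as (x + 4)^4. The eigenvalues (with algebraic multiplicities) are λ = -4 with multiplicity 4.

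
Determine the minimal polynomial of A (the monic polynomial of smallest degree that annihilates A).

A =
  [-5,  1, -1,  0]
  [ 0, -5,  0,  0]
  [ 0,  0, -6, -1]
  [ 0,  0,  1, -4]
x^3 + 15*x^2 + 75*x + 125

The characteristic polynomial is χ_A(x) = (x + 5)^4, so the eigenvalues are known. The minimal polynomial is
  m_A(x) = Π_λ (x − λ)^{k_λ}
where k_λ is the size of the *largest* Jordan block for λ (equivalently, the smallest k with (A − λI)^k v = 0 for every generalised eigenvector v of λ).

  λ = -5: largest Jordan block has size 3, contributing (x + 5)^3

So m_A(x) = (x + 5)^3 = x^3 + 15*x^2 + 75*x + 125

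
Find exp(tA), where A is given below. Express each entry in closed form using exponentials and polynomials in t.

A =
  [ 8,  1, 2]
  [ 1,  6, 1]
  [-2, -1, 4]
e^{tA} =
  [t^2*exp(6*t)/2 + 2*t*exp(6*t) + exp(6*t), t*exp(6*t), t^2*exp(6*t)/2 + 2*t*exp(6*t)]
  [t*exp(6*t), exp(6*t), t*exp(6*t)]
  [-t^2*exp(6*t)/2 - 2*t*exp(6*t), -t*exp(6*t), -t^2*exp(6*t)/2 - 2*t*exp(6*t) + exp(6*t)]

Strategy: write A = P · J · P⁻¹ where J is a Jordan canonical form, so e^{tA} = P · e^{tJ} · P⁻¹, and e^{tJ} can be computed block-by-block.

A has Jordan form
J =
  [6, 1, 0]
  [0, 6, 1]
  [0, 0, 6]
(up to reordering of blocks).

Per-block formulas:
  For a 3×3 Jordan block J_3(6): exp(t · J_3(6)) = e^(6t)·(I + t·N + (t^2/2)·N^2), where N is the 3×3 nilpotent shift.

After assembling e^{tJ} and conjugating by P, we get:

e^{tA} =
  [t^2*exp(6*t)/2 + 2*t*exp(6*t) + exp(6*t), t*exp(6*t), t^2*exp(6*t)/2 + 2*t*exp(6*t)]
  [t*exp(6*t), exp(6*t), t*exp(6*t)]
  [-t^2*exp(6*t)/2 - 2*t*exp(6*t), -t*exp(6*t), -t^2*exp(6*t)/2 - 2*t*exp(6*t) + exp(6*t)]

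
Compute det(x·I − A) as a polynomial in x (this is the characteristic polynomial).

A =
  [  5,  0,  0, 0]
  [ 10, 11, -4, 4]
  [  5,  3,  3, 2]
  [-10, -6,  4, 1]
x^4 - 20*x^3 + 150*x^2 - 500*x + 625

Expanding det(x·I − A) (e.g. by cofactor expansion or by noting that A is similar to its Jordan form J, which has the same characteristic polynomial as A) gives
  χ_A(x) = x^4 - 20*x^3 + 150*x^2 - 500*x + 625
which factors as (x - 5)^4. The eigenvalues (with algebraic multiplicities) are λ = 5 with multiplicity 4.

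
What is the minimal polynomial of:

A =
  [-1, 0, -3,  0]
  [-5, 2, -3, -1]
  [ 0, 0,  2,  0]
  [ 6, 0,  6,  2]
x^3 - 3*x^2 + 4

The characteristic polynomial is χ_A(x) = (x - 2)^3*(x + 1), so the eigenvalues are known. The minimal polynomial is
  m_A(x) = Π_λ (x − λ)^{k_λ}
where k_λ is the size of the *largest* Jordan block for λ (equivalently, the smallest k with (A − λI)^k v = 0 for every generalised eigenvector v of λ).

  λ = -1: largest Jordan block has size 1, contributing (x + 1)
  λ = 2: largest Jordan block has size 2, contributing (x − 2)^2

So m_A(x) = (x - 2)^2*(x + 1) = x^3 - 3*x^2 + 4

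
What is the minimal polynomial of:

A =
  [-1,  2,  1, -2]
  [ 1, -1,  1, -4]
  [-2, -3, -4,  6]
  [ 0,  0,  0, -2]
x^3 + 6*x^2 + 12*x + 8

The characteristic polynomial is χ_A(x) = (x + 2)^4, so the eigenvalues are known. The minimal polynomial is
  m_A(x) = Π_λ (x − λ)^{k_λ}
where k_λ is the size of the *largest* Jordan block for λ (equivalently, the smallest k with (A − λI)^k v = 0 for every generalised eigenvector v of λ).

  λ = -2: largest Jordan block has size 3, contributing (x + 2)^3

So m_A(x) = (x + 2)^3 = x^3 + 6*x^2 + 12*x + 8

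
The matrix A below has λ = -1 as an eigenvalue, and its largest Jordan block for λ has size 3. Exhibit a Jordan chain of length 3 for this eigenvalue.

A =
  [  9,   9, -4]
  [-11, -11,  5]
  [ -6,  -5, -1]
A Jordan chain for λ = -1 of length 3:
v_1 = (25, -30, -5)ᵀ
v_2 = (10, -11, -6)ᵀ
v_3 = (1, 0, 0)ᵀ

Let N = A − (-1)·I. We want v_3 with N^3 v_3 = 0 but N^2 v_3 ≠ 0; then v_{j-1} := N · v_j for j = 3, …, 2.

Pick v_3 = (1, 0, 0)ᵀ.
Then v_2 = N · v_3 = (10, -11, -6)ᵀ.
Then v_1 = N · v_2 = (25, -30, -5)ᵀ.

Sanity check: (A − (-1)·I) v_1 = (0, 0, 0)ᵀ = 0. ✓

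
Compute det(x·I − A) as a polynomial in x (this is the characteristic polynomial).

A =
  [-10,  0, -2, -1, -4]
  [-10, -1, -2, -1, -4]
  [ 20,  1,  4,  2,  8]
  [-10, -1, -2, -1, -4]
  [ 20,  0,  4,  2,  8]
x^5

Expanding det(x·I − A) (e.g. by cofactor expansion or by noting that A is similar to its Jordan form J, which has the same characteristic polynomial as A) gives
  χ_A(x) = x^5
which factors as x^5. The eigenvalues (with algebraic multiplicities) are λ = 0 with multiplicity 5.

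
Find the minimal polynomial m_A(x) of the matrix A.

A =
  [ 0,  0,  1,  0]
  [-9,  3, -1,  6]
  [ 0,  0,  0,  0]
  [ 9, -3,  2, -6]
x^3 + 3*x^2

The characteristic polynomial is χ_A(x) = x^3*(x + 3), so the eigenvalues are known. The minimal polynomial is
  m_A(x) = Π_λ (x − λ)^{k_λ}
where k_λ is the size of the *largest* Jordan block for λ (equivalently, the smallest k with (A − λI)^k v = 0 for every generalised eigenvector v of λ).

  λ = -3: largest Jordan block has size 1, contributing (x + 3)
  λ = 0: largest Jordan block has size 2, contributing (x − 0)^2

So m_A(x) = x^2*(x + 3) = x^3 + 3*x^2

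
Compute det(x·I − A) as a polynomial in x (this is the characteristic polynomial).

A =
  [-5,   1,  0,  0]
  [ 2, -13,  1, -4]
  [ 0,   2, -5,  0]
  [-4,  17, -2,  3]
x^4 + 20*x^3 + 150*x^2 + 500*x + 625

Expanding det(x·I − A) (e.g. by cofactor expansion or by noting that A is similar to its Jordan form J, which has the same characteristic polynomial as A) gives
  χ_A(x) = x^4 + 20*x^3 + 150*x^2 + 500*x + 625
which factors as (x + 5)^4. The eigenvalues (with algebraic multiplicities) are λ = -5 with multiplicity 4.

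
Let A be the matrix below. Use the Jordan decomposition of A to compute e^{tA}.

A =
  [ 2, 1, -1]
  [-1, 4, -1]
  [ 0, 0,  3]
e^{tA} =
  [-t*exp(3*t) + exp(3*t), t*exp(3*t), -t*exp(3*t)]
  [-t*exp(3*t), t*exp(3*t) + exp(3*t), -t*exp(3*t)]
  [0, 0, exp(3*t)]

Strategy: write A = P · J · P⁻¹ where J is a Jordan canonical form, so e^{tA} = P · e^{tJ} · P⁻¹, and e^{tJ} can be computed block-by-block.

A has Jordan form
J =
  [3, 1, 0]
  [0, 3, 0]
  [0, 0, 3]
(up to reordering of blocks).

Per-block formulas:
  For a 2×2 Jordan block J_2(3): exp(t · J_2(3)) = e^(3t)·(I + t·N), where N is the 2×2 nilpotent shift.
  For a 1×1 block at λ = 3: exp(t · [3]) = [e^(3t)].

After assembling e^{tJ} and conjugating by P, we get:

e^{tA} =
  [-t*exp(3*t) + exp(3*t), t*exp(3*t), -t*exp(3*t)]
  [-t*exp(3*t), t*exp(3*t) + exp(3*t), -t*exp(3*t)]
  [0, 0, exp(3*t)]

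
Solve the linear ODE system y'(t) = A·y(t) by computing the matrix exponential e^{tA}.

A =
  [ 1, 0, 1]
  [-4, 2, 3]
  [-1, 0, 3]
e^{tA} =
  [-t*exp(2*t) + exp(2*t), 0, t*exp(2*t)]
  [t^2*exp(2*t)/2 - 4*t*exp(2*t), exp(2*t), -t^2*exp(2*t)/2 + 3*t*exp(2*t)]
  [-t*exp(2*t), 0, t*exp(2*t) + exp(2*t)]

Strategy: write A = P · J · P⁻¹ where J is a Jordan canonical form, so e^{tA} = P · e^{tJ} · P⁻¹, and e^{tJ} can be computed block-by-block.

A has Jordan form
J =
  [2, 1, 0]
  [0, 2, 1]
  [0, 0, 2]
(up to reordering of blocks).

Per-block formulas:
  For a 3×3 Jordan block J_3(2): exp(t · J_3(2)) = e^(2t)·(I + t·N + (t^2/2)·N^2), where N is the 3×3 nilpotent shift.

After assembling e^{tJ} and conjugating by P, we get:

e^{tA} =
  [-t*exp(2*t) + exp(2*t), 0, t*exp(2*t)]
  [t^2*exp(2*t)/2 - 4*t*exp(2*t), exp(2*t), -t^2*exp(2*t)/2 + 3*t*exp(2*t)]
  [-t*exp(2*t), 0, t*exp(2*t) + exp(2*t)]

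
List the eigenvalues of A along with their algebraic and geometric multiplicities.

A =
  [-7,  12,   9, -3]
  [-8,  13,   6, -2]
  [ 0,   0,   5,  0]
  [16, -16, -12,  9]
λ = 5: alg = 4, geom = 3

Step 1 — factor the characteristic polynomial to read off the algebraic multiplicities:
  χ_A(x) = (x - 5)^4

Step 2 — compute geometric multiplicities via the rank-nullity identity g(λ) = n − rank(A − λI):
  rank(A − (5)·I) = 1, so dim ker(A − (5)·I) = n − 1 = 3

Summary:
  λ = 5: algebraic multiplicity = 4, geometric multiplicity = 3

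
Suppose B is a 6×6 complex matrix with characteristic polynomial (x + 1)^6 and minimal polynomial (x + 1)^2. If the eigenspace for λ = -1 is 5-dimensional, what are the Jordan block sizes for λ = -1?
Block sizes for λ = -1: [2, 1, 1, 1, 1]

Step 1 — from the characteristic polynomial, algebraic multiplicity of λ = -1 is 6. From dim ker(B − (-1)·I) = 5, there are exactly 5 Jordan blocks for λ = -1.
Step 2 — from the minimal polynomial, the factor (x + 1)^2 tells us the largest block for λ = -1 has size 2.
Step 3 — with total size 6, 5 blocks, and largest block 2, the block sizes (in nonincreasing order) are [2, 1, 1, 1, 1].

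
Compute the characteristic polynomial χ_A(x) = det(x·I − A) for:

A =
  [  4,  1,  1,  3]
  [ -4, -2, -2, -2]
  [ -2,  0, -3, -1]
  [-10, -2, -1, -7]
x^4 + 8*x^3 + 24*x^2 + 32*x + 16

Expanding det(x·I − A) (e.g. by cofactor expansion or by noting that A is similar to its Jordan form J, which has the same characteristic polynomial as A) gives
  χ_A(x) = x^4 + 8*x^3 + 24*x^2 + 32*x + 16
which factors as (x + 2)^4. The eigenvalues (with algebraic multiplicities) are λ = -2 with multiplicity 4.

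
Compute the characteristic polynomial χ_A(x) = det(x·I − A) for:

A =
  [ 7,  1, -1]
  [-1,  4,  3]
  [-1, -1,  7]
x^3 - 18*x^2 + 108*x - 216

Expanding det(x·I − A) (e.g. by cofactor expansion or by noting that A is similar to its Jordan form J, which has the same characteristic polynomial as A) gives
  χ_A(x) = x^3 - 18*x^2 + 108*x - 216
which factors as (x - 6)^3. The eigenvalues (with algebraic multiplicities) are λ = 6 with multiplicity 3.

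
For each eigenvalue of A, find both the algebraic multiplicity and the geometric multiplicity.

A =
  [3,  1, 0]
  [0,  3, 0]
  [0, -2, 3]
λ = 3: alg = 3, geom = 2

Step 1 — factor the characteristic polynomial to read off the algebraic multiplicities:
  χ_A(x) = (x - 3)^3

Step 2 — compute geometric multiplicities via the rank-nullity identity g(λ) = n − rank(A − λI):
  rank(A − (3)·I) = 1, so dim ker(A − (3)·I) = n − 1 = 2

Summary:
  λ = 3: algebraic multiplicity = 3, geometric multiplicity = 2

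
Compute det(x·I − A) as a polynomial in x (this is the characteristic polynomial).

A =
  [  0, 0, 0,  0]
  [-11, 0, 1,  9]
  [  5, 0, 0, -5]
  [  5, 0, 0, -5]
x^4 + 5*x^3

Expanding det(x·I − A) (e.g. by cofactor expansion or by noting that A is similar to its Jordan form J, which has the same characteristic polynomial as A) gives
  χ_A(x) = x^4 + 5*x^3
which factors as x^3*(x + 5). The eigenvalues (with algebraic multiplicities) are λ = -5 with multiplicity 1, λ = 0 with multiplicity 3.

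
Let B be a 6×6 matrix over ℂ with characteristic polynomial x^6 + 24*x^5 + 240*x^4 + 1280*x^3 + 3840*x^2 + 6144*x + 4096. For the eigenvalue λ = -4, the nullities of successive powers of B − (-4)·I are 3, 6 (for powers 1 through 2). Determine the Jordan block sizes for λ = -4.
Block sizes for λ = -4: [2, 2, 2]

From the dimensions of kernels of powers, the number of Jordan blocks of size at least j is d_j − d_{j−1} where d_j = dim ker(N^j) (with d_0 = 0). Computing the differences gives [3, 3].
The number of blocks of size exactly k is (#blocks of size ≥ k) − (#blocks of size ≥ k + 1), so the partition is: 3 block(s) of size 2.
In nonincreasing order the block sizes are [2, 2, 2].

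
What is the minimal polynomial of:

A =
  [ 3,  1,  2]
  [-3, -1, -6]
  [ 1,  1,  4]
x^2 - 4*x + 4

The characteristic polynomial is χ_A(x) = (x - 2)^3, so the eigenvalues are known. The minimal polynomial is
  m_A(x) = Π_λ (x − λ)^{k_λ}
where k_λ is the size of the *largest* Jordan block for λ (equivalently, the smallest k with (A − λI)^k v = 0 for every generalised eigenvector v of λ).

  λ = 2: largest Jordan block has size 2, contributing (x − 2)^2

So m_A(x) = (x - 2)^2 = x^2 - 4*x + 4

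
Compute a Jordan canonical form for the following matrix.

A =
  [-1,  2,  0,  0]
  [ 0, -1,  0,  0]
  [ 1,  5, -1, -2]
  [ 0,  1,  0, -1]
J_2(-1) ⊕ J_2(-1)

The characteristic polynomial is
  det(x·I − A) = x^4 + 4*x^3 + 6*x^2 + 4*x + 1 = (x + 1)^4

Eigenvalues and multiplicities (the geometric multiplicity of λ is n − rank(A − λI), which equals the number of Jordan blocks for λ):
  λ = -1: algebraic multiplicity = 4, geometric multiplicity = 2

Determining the block sizes for each eigenvalue:
  λ = -1: with am = 4 and gm = 2, the partition is not yet determined (e.g. several partitions of 4 into 2 parts exist). Let N = A − (-1)·I. Computing rank(N^1) = 2, rank(N^2) = 0; the number of blocks of size ≥ j is rank(N^{j−1}) − rank(N^j), giving [2, 2]. So we have 2 block(s) of size 2 → block sizes [2, 2]

Assembling the blocks gives a Jordan form
J =
  [-1,  1,  0,  0]
  [ 0, -1,  0,  0]
  [ 0,  0, -1,  1]
  [ 0,  0,  0, -1]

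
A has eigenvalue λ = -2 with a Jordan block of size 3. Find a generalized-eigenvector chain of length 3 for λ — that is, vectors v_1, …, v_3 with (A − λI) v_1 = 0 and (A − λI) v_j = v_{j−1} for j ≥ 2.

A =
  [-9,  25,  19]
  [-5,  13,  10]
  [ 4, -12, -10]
A Jordan chain for λ = -2 of length 3:
v_1 = (-28, -20, 16)ᵀ
v_2 = (25, 15, -12)ᵀ
v_3 = (0, 1, 0)ᵀ

Let N = A − (-2)·I. We want v_3 with N^3 v_3 = 0 but N^2 v_3 ≠ 0; then v_{j-1} := N · v_j for j = 3, …, 2.

Pick v_3 = (0, 1, 0)ᵀ.
Then v_2 = N · v_3 = (25, 15, -12)ᵀ.
Then v_1 = N · v_2 = (-28, -20, 16)ᵀ.

Sanity check: (A − (-2)·I) v_1 = (0, 0, 0)ᵀ = 0. ✓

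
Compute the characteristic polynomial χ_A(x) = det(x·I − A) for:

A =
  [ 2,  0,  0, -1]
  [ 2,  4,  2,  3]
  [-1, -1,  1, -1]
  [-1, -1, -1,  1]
x^4 - 8*x^3 + 24*x^2 - 32*x + 16

Expanding det(x·I − A) (e.g. by cofactor expansion or by noting that A is similar to its Jordan form J, which has the same characteristic polynomial as A) gives
  χ_A(x) = x^4 - 8*x^3 + 24*x^2 - 32*x + 16
which factors as (x - 2)^4. The eigenvalues (with algebraic multiplicities) are λ = 2 with multiplicity 4.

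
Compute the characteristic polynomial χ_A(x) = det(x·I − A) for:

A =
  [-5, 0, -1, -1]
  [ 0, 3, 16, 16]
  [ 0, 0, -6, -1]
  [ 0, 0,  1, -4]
x^4 + 12*x^3 + 30*x^2 - 100*x - 375

Expanding det(x·I − A) (e.g. by cofactor expansion or by noting that A is similar to its Jordan form J, which has the same characteristic polynomial as A) gives
  χ_A(x) = x^4 + 12*x^3 + 30*x^2 - 100*x - 375
which factors as (x - 3)*(x + 5)^3. The eigenvalues (with algebraic multiplicities) are λ = -5 with multiplicity 3, λ = 3 with multiplicity 1.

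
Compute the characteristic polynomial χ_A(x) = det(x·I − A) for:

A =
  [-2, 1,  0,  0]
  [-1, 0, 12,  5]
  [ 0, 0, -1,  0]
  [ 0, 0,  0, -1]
x^4 + 4*x^3 + 6*x^2 + 4*x + 1

Expanding det(x·I − A) (e.g. by cofactor expansion or by noting that A is similar to its Jordan form J, which has the same characteristic polynomial as A) gives
  χ_A(x) = x^4 + 4*x^3 + 6*x^2 + 4*x + 1
which factors as (x + 1)^4. The eigenvalues (with algebraic multiplicities) are λ = -1 with multiplicity 4.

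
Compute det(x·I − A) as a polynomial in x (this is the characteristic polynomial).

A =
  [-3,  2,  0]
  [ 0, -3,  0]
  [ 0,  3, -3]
x^3 + 9*x^2 + 27*x + 27

Expanding det(x·I − A) (e.g. by cofactor expansion or by noting that A is similar to its Jordan form J, which has the same characteristic polynomial as A) gives
  χ_A(x) = x^3 + 9*x^2 + 27*x + 27
which factors as (x + 3)^3. The eigenvalues (with algebraic multiplicities) are λ = -3 with multiplicity 3.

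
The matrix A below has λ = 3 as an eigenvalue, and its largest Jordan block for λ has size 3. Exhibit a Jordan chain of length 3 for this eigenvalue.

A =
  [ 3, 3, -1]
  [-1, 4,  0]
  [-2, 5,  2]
A Jordan chain for λ = 3 of length 3:
v_1 = (-1, -1, -3)ᵀ
v_2 = (0, -1, -2)ᵀ
v_3 = (1, 0, 0)ᵀ

Let N = A − (3)·I. We want v_3 with N^3 v_3 = 0 but N^2 v_3 ≠ 0; then v_{j-1} := N · v_j for j = 3, …, 2.

Pick v_3 = (1, 0, 0)ᵀ.
Then v_2 = N · v_3 = (0, -1, -2)ᵀ.
Then v_1 = N · v_2 = (-1, -1, -3)ᵀ.

Sanity check: (A − (3)·I) v_1 = (0, 0, 0)ᵀ = 0. ✓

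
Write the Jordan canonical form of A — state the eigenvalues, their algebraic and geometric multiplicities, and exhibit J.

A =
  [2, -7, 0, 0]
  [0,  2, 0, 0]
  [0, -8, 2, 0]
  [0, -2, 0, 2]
J_2(2) ⊕ J_1(2) ⊕ J_1(2)

The characteristic polynomial is
  det(x·I − A) = x^4 - 8*x^3 + 24*x^2 - 32*x + 16 = (x - 2)^4

Eigenvalues and multiplicities (the geometric multiplicity of λ is n − rank(A − λI), which equals the number of Jordan blocks for λ):
  λ = 2: algebraic multiplicity = 4, geometric multiplicity = 3

Determining the block sizes for each eigenvalue:
  λ = 2: 3 blocks summing to 4 forces exactly one block of size 2 and the rest size 1 → block sizes [2, 1, 1]

Assembling the blocks gives a Jordan form
J =
  [2, 1, 0, 0]
  [0, 2, 0, 0]
  [0, 0, 2, 0]
  [0, 0, 0, 2]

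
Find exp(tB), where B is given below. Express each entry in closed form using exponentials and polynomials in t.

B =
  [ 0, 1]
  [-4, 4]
e^{tB} =
  [-2*t*exp(2*t) + exp(2*t), t*exp(2*t)]
  [-4*t*exp(2*t), 2*t*exp(2*t) + exp(2*t)]

Strategy: write B = P · J · P⁻¹ where J is a Jordan canonical form, so e^{tB} = P · e^{tJ} · P⁻¹, and e^{tJ} can be computed block-by-block.

B has Jordan form
J =
  [2, 1]
  [0, 2]
(up to reordering of blocks).

Per-block formulas:
  For a 2×2 Jordan block J_2(2): exp(t · J_2(2)) = e^(2t)·(I + t·N), where N is the 2×2 nilpotent shift.

After assembling e^{tJ} and conjugating by P, we get:

e^{tB} =
  [-2*t*exp(2*t) + exp(2*t), t*exp(2*t)]
  [-4*t*exp(2*t), 2*t*exp(2*t) + exp(2*t)]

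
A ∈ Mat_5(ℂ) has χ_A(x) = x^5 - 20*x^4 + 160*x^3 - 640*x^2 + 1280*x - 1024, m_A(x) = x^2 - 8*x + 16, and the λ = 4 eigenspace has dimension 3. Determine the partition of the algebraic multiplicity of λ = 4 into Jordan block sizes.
Block sizes for λ = 4: [2, 2, 1]

Step 1 — from the characteristic polynomial, algebraic multiplicity of λ = 4 is 5. From dim ker(A − (4)·I) = 3, there are exactly 3 Jordan blocks for λ = 4.
Step 2 — from the minimal polynomial, the factor (x − 4)^2 tells us the largest block for λ = 4 has size 2.
Step 3 — with total size 5, 3 blocks, and largest block 2, the block sizes (in nonincreasing order) are [2, 2, 1].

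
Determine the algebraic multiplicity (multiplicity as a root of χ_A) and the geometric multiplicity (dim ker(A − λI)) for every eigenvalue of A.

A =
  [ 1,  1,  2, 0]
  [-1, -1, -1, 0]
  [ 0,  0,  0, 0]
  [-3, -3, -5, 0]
λ = 0: alg = 4, geom = 2

Step 1 — factor the characteristic polynomial to read off the algebraic multiplicities:
  χ_A(x) = x^4

Step 2 — compute geometric multiplicities via the rank-nullity identity g(λ) = n − rank(A − λI):
  rank(A − (0)·I) = 2, so dim ker(A − (0)·I) = n − 2 = 2

Summary:
  λ = 0: algebraic multiplicity = 4, geometric multiplicity = 2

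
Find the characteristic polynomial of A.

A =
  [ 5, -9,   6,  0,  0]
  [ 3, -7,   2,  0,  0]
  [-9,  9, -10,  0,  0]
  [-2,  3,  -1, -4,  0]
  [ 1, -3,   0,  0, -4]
x^5 + 20*x^4 + 160*x^3 + 640*x^2 + 1280*x + 1024

Expanding det(x·I − A) (e.g. by cofactor expansion or by noting that A is similar to its Jordan form J, which has the same characteristic polynomial as A) gives
  χ_A(x) = x^5 + 20*x^4 + 160*x^3 + 640*x^2 + 1280*x + 1024
which factors as (x + 4)^5. The eigenvalues (with algebraic multiplicities) are λ = -4 with multiplicity 5.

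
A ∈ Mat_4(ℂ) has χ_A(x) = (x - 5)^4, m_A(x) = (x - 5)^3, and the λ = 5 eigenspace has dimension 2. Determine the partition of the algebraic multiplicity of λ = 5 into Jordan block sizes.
Block sizes for λ = 5: [3, 1]

Step 1 — from the characteristic polynomial, algebraic multiplicity of λ = 5 is 4. From dim ker(A − (5)·I) = 2, there are exactly 2 Jordan blocks for λ = 5.
Step 2 — from the minimal polynomial, the factor (x − 5)^3 tells us the largest block for λ = 5 has size 3.
Step 3 — with total size 4, 2 blocks, and largest block 3, the block sizes (in nonincreasing order) are [3, 1].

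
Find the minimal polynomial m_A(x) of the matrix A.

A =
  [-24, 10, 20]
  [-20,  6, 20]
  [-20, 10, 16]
x^2 - 2*x - 24

The characteristic polynomial is χ_A(x) = (x - 6)*(x + 4)^2, so the eigenvalues are known. The minimal polynomial is
  m_A(x) = Π_λ (x − λ)^{k_λ}
where k_λ is the size of the *largest* Jordan block for λ (equivalently, the smallest k with (A − λI)^k v = 0 for every generalised eigenvector v of λ).

  λ = -4: largest Jordan block has size 1, contributing (x + 4)
  λ = 6: largest Jordan block has size 1, contributing (x − 6)

So m_A(x) = (x - 6)*(x + 4) = x^2 - 2*x - 24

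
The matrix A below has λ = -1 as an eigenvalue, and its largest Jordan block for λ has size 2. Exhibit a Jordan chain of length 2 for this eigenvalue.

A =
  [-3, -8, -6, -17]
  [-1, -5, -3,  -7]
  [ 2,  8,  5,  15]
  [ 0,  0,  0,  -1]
A Jordan chain for λ = -1 of length 2:
v_1 = (-2, -1, 2, 0)ᵀ
v_2 = (1, 0, 0, 0)ᵀ

Let N = A − (-1)·I. We want v_2 with N^2 v_2 = 0 but N^1 v_2 ≠ 0; then v_{j-1} := N · v_j for j = 2, …, 2.

Pick v_2 = (1, 0, 0, 0)ᵀ.
Then v_1 = N · v_2 = (-2, -1, 2, 0)ᵀ.

Sanity check: (A − (-1)·I) v_1 = (0, 0, 0, 0)ᵀ = 0. ✓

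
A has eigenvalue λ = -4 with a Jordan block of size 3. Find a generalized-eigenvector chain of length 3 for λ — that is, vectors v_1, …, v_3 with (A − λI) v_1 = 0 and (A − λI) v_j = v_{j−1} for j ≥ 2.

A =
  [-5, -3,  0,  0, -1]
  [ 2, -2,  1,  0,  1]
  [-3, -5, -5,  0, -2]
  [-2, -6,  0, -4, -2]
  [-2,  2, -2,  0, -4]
A Jordan chain for λ = -4 of length 3:
v_1 = (-3, -3, 0, -6, 12)ᵀ
v_2 = (-1, 2, -3, -2, -2)ᵀ
v_3 = (1, 0, 0, 0, 0)ᵀ

Let N = A − (-4)·I. We want v_3 with N^3 v_3 = 0 but N^2 v_3 ≠ 0; then v_{j-1} := N · v_j for j = 3, …, 2.

Pick v_3 = (1, 0, 0, 0, 0)ᵀ.
Then v_2 = N · v_3 = (-1, 2, -3, -2, -2)ᵀ.
Then v_1 = N · v_2 = (-3, -3, 0, -6, 12)ᵀ.

Sanity check: (A − (-4)·I) v_1 = (0, 0, 0, 0, 0)ᵀ = 0. ✓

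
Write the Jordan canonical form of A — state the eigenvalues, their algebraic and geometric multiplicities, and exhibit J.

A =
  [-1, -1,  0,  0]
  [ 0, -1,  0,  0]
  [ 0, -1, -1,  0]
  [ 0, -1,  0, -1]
J_2(-1) ⊕ J_1(-1) ⊕ J_1(-1)

The characteristic polynomial is
  det(x·I − A) = x^4 + 4*x^3 + 6*x^2 + 4*x + 1 = (x + 1)^4

Eigenvalues and multiplicities (the geometric multiplicity of λ is n − rank(A − λI), which equals the number of Jordan blocks for λ):
  λ = -1: algebraic multiplicity = 4, geometric multiplicity = 3

Determining the block sizes for each eigenvalue:
  λ = -1: 3 blocks summing to 4 forces exactly one block of size 2 and the rest size 1 → block sizes [2, 1, 1]

Assembling the blocks gives a Jordan form
J =
  [-1,  1,  0,  0]
  [ 0, -1,  0,  0]
  [ 0,  0, -1,  0]
  [ 0,  0,  0, -1]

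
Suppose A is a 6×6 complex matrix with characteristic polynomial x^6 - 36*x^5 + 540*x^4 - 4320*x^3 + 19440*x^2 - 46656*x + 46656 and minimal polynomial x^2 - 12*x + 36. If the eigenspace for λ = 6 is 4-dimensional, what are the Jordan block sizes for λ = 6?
Block sizes for λ = 6: [2, 2, 1, 1]

Step 1 — from the characteristic polynomial, algebraic multiplicity of λ = 6 is 6. From dim ker(A − (6)·I) = 4, there are exactly 4 Jordan blocks for λ = 6.
Step 2 — from the minimal polynomial, the factor (x − 6)^2 tells us the largest block for λ = 6 has size 2.
Step 3 — with total size 6, 4 blocks, and largest block 2, the block sizes (in nonincreasing order) are [2, 2, 1, 1].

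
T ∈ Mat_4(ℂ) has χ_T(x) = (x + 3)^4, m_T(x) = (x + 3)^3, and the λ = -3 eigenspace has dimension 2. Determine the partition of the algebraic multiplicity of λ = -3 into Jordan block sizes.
Block sizes for λ = -3: [3, 1]

Step 1 — from the characteristic polynomial, algebraic multiplicity of λ = -3 is 4. From dim ker(T − (-3)·I) = 2, there are exactly 2 Jordan blocks for λ = -3.
Step 2 — from the minimal polynomial, the factor (x + 3)^3 tells us the largest block for λ = -3 has size 3.
Step 3 — with total size 4, 2 blocks, and largest block 3, the block sizes (in nonincreasing order) are [3, 1].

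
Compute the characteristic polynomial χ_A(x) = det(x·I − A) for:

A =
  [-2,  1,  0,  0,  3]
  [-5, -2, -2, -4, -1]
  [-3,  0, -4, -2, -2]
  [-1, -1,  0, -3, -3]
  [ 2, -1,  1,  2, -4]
x^5 + 15*x^4 + 90*x^3 + 270*x^2 + 405*x + 243

Expanding det(x·I − A) (e.g. by cofactor expansion or by noting that A is similar to its Jordan form J, which has the same characteristic polynomial as A) gives
  χ_A(x) = x^5 + 15*x^4 + 90*x^3 + 270*x^2 + 405*x + 243
which factors as (x + 3)^5. The eigenvalues (with algebraic multiplicities) are λ = -3 with multiplicity 5.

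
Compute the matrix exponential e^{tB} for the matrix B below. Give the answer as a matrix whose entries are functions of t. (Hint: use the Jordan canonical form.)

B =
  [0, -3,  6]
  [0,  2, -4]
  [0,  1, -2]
e^{tB} =
  [1, -3*t, 6*t]
  [0, 2*t + 1, -4*t]
  [0, t, 1 - 2*t]

Strategy: write B = P · J · P⁻¹ where J is a Jordan canonical form, so e^{tB} = P · e^{tJ} · P⁻¹, and e^{tJ} can be computed block-by-block.

B has Jordan form
J =
  [0, 1, 0]
  [0, 0, 0]
  [0, 0, 0]
(up to reordering of blocks).

Per-block formulas:
  For a 1×1 block at λ = 0: exp(t · [0]) = [e^(0t)].
  For a 2×2 Jordan block J_2(0): exp(t · J_2(0)) = e^(0t)·(I + t·N), where N is the 2×2 nilpotent shift.

After assembling e^{tJ} and conjugating by P, we get:

e^{tB} =
  [1, -3*t, 6*t]
  [0, 2*t + 1, -4*t]
  [0, t, 1 - 2*t]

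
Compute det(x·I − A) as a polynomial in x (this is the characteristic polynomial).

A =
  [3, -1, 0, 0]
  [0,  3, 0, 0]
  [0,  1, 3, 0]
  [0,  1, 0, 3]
x^4 - 12*x^3 + 54*x^2 - 108*x + 81

Expanding det(x·I − A) (e.g. by cofactor expansion or by noting that A is similar to its Jordan form J, which has the same characteristic polynomial as A) gives
  χ_A(x) = x^4 - 12*x^3 + 54*x^2 - 108*x + 81
which factors as (x - 3)^4. The eigenvalues (with algebraic multiplicities) are λ = 3 with multiplicity 4.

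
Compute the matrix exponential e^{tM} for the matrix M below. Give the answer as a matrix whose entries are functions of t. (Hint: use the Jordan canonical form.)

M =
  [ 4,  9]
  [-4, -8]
e^{tM} =
  [6*t*exp(-2*t) + exp(-2*t), 9*t*exp(-2*t)]
  [-4*t*exp(-2*t), -6*t*exp(-2*t) + exp(-2*t)]

Strategy: write M = P · J · P⁻¹ where J is a Jordan canonical form, so e^{tM} = P · e^{tJ} · P⁻¹, and e^{tJ} can be computed block-by-block.

M has Jordan form
J =
  [-2,  1]
  [ 0, -2]
(up to reordering of blocks).

Per-block formulas:
  For a 2×2 Jordan block J_2(-2): exp(t · J_2(-2)) = e^(-2t)·(I + t·N), where N is the 2×2 nilpotent shift.

After assembling e^{tJ} and conjugating by P, we get:

e^{tM} =
  [6*t*exp(-2*t) + exp(-2*t), 9*t*exp(-2*t)]
  [-4*t*exp(-2*t), -6*t*exp(-2*t) + exp(-2*t)]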